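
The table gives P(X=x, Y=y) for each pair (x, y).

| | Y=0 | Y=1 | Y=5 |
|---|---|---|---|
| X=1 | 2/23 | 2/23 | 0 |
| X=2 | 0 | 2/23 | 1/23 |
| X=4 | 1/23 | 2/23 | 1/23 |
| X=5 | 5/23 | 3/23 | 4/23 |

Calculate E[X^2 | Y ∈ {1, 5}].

79/5

P(Y ∈ {1, 5}) = 15/23.
Σ X^2·P over the event = 1·(2/23) + 4·(2/23) + 4·(1/23) + 16·(2/23) + 16·(1/23) + 25·(3/23) + 25·(4/23) = 237/23.
E[X^2 | Y ∈ {1, 5}] = (237/23) / (15/23) = 79/5.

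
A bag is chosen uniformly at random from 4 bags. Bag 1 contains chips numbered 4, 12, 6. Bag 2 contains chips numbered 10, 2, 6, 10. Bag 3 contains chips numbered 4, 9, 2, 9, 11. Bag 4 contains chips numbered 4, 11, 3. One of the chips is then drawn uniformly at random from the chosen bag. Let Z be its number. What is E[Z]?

E[Z | bag 1] = (4+12+6)/3 = 22/3.
E[Z | bag 2] = (10+2+6+10)/4 = 7.
E[Z | bag 3] = (4+9+2+9+11)/5 = 7.
E[Z | bag 4] = (4+11+3)/3 = 6.
E[Z] = (1/4)·(22/3) + (1/4)·(7) + (1/4)·(7) + (1/4)·(6) = 41/6.

41/6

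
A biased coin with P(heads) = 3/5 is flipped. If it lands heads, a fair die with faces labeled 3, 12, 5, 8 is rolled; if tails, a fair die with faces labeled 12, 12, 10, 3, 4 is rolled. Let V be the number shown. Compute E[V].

187/25

E[V | heads] = (3+12+5+8)/4 = 7.
E[V | tails] = (12+12+10+3+4)/5 = 41/5.
By the law of total expectation,
E[V] = (3/5)·(7) + (2/5)·(41/5) = 187/25.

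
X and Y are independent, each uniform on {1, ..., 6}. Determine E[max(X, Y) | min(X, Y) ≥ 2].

24/5

P(min(X, Y) ≥ 2) = 25/36.
Summing max(X,Y)·P(x,y) over outcomes with min(X, Y) ≥ 2 gives 10/3.
E[max(X, Y) | min(X, Y) ≥ 2] = (10/3) / (25/36) = 24/5.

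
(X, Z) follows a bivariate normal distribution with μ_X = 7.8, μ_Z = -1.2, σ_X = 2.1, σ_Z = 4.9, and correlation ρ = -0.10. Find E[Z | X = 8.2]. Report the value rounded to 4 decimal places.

The regression of Z on X has slope ρ·σ_Z/σ_X and passes through (μ_X, μ_Z).
E[Z | X=8.2] = -1.2 + (-0.10)·(4.9/2.1)·(8.2 − (7.8)) = -1.2 + (-0.23333)·(0.4) = -1.2933.

-1.2933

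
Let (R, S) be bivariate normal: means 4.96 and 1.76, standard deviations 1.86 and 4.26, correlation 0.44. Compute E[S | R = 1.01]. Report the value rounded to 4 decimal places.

The regression of S on R has slope ρ·σ_S/σ_R and passes through (μ_R, μ_S).
E[S | R=1.01] = 1.76 + (0.44)·(4.26/1.86)·(1.01 − (4.96)) = 1.76 + (1.00774)·(-3.95) = -2.2206.

-2.2206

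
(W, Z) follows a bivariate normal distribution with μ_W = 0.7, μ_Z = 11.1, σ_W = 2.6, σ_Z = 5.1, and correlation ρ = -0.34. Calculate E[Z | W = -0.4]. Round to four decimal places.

For a bivariate normal, E[Z | W=x] = μ_Z + ρ·(σ_Z/σ_W)·(x − μ_W).
E[Z | W=-0.4] = 11.1 + (-0.34)·(5.1/2.6)·(-0.4 − (0.7)) = 11.1 + (-0.66692)·(-1.1) = 11.8336.

11.8336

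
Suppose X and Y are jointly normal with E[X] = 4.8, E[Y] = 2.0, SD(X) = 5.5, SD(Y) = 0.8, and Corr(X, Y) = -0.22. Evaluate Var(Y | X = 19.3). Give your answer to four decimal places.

For a bivariate normal, Var(Y | X=x) = σ_Y²(1 − ρ²).
Var(Y | X=19.3) = (0.8)²·(1 − (-0.22)²) = 0.64·0.9516 = 0.6090.

0.6090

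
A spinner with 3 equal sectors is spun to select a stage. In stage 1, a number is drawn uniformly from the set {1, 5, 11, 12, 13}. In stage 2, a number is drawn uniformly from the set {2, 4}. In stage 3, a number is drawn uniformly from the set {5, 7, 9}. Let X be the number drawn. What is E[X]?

92/15

E[X | stage 1] = (1+5+11+12+13)/5 = 42/5.
E[X | stage 2] = (2+4)/2 = 3.
E[X | stage 3] = (5+7+9)/3 = 7.
E[X] = (1/3)·(42/5) + (1/3)·(3) + (1/3)·(7) = 92/15.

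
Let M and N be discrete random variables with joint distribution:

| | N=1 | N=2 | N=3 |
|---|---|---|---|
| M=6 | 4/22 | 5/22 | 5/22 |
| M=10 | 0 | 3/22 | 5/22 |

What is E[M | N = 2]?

P(N = 2) = 4/11.
Σ M·P over the event = 6·(5/22) + 10·(3/22) = 30/11.
E[M | N = 2] = (30/11) / (4/11) = 15/2.

15/2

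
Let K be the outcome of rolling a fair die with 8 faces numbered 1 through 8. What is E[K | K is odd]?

Given K is odd, K is equally likely to be any of {1, 3, 5, 7}.
E[K | K is odd] = (1 + 3 + 5 + 7) / 4 = 4.

4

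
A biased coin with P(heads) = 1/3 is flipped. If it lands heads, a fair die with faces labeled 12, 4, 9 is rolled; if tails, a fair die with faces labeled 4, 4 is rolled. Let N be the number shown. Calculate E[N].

E[N | heads] = (12+4+9)/3 = 25/3.
E[N | tails] = (4+4)/2 = 4.
E[N] = (1/3)·(25/3) + (2/3)·(4) = 49/9.

49/9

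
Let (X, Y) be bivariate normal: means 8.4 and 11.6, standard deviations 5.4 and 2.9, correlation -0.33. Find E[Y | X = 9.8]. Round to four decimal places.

11.3519

E[Y | X=x] = μ_Y + ρ(σ_Y/σ_X)(x − μ_X) for jointly normal variables.
E[Y | X=9.8] = 11.6 + (-0.33)·(2.9/5.4)·(9.8 − (8.4)) = 11.6 + (-0.17722)·(1.4) = 11.3519.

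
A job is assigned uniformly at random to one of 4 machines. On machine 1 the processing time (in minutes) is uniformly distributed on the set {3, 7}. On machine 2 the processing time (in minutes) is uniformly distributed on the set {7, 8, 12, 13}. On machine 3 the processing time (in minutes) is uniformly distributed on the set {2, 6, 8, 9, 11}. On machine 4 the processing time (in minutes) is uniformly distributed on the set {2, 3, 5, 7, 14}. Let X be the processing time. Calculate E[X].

71/10

E[X | machine 1] = (3+7)/2 = 5.
E[X | machine 2] = (7+8+12+13)/4 = 10.
E[X | machine 3] = (2+6+8+9+11)/5 = 36/5.
E[X | machine 4] = (2+3+5+7+14)/5 = 31/5.
By the law of total expectation,
E[X] = (1/4)·(5) + (1/4)·(10) + (1/4)·(36/5) + (1/4)·(31/5) = 71/10.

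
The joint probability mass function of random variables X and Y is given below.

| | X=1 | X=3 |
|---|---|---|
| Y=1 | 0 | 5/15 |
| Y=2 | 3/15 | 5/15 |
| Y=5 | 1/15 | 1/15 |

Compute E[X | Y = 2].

P(Y = 2) = 8/15.
Summing X·P(X=x,Y=y) over the conditioning event gives 6/5.
E[X | Y = 2] = (6/5) / (8/15) = 9/4.

9/4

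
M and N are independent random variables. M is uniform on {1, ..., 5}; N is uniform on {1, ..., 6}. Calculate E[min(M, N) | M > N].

Outcomes with M > N: (2,1), (3,1), (3,2), (4,1), (4,2), (4,3), (5,1), (5,2), (5,3), (5,4), each with probability 1/30.
E[min(M, N) | M > N] = (1 + 1 + 2 + 1 + 2 + 3 + 1 + 2 + 3 + 4) / 10 = 2.

2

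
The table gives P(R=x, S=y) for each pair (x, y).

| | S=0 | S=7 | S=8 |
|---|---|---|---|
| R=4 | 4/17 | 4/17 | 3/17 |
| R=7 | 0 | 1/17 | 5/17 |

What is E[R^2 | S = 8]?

293/8

P(S = 8) = 8/17.
Σ R^2·P over the event = 16·(3/17) + 49·(5/17) = 293/17.
E[R^2 | S = 8] = (293/17) / (8/17) = 293/8.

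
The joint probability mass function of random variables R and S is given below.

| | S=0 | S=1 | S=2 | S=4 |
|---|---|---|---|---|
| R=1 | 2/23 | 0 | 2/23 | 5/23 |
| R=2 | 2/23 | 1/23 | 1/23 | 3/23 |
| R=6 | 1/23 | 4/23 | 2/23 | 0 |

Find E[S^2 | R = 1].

88/9

P(R = 1) = 9/23.
Σ S^2·P over the event = 0·(2/23) + 4·(2/23) + 16·(5/23) = 88/23.
E[S^2 | R = 1] = (88/23) / (9/23) = 88/9.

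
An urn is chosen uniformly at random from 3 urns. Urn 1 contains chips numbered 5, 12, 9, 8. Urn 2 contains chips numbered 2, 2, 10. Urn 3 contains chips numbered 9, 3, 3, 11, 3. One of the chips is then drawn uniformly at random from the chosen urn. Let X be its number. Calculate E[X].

569/90

E[X | urn 1] = (5+12+9+8)/4 = 17/2.
E[X | urn 2] = (2+2+10)/3 = 14/3.
E[X | urn 3] = (9+3+3+11+3)/5 = 29/5.
E[X] = (1/3)·(17/2) + (1/3)·(14/3) + (1/3)·(29/5) = 569/90.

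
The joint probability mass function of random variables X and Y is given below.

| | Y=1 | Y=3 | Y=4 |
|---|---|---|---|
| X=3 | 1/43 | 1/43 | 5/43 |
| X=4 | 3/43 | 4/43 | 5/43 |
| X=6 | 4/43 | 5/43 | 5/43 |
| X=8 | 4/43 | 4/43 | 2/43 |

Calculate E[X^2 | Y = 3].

P(Y = 3) = 14/43.
Σ X^2·P over the event = 9·(1/43) + 16·(4/43) + 36·(5/43) + 64·(4/43) = 509/43.
E[X^2 | Y = 3] = (509/43) / (14/43) = 509/14.

509/14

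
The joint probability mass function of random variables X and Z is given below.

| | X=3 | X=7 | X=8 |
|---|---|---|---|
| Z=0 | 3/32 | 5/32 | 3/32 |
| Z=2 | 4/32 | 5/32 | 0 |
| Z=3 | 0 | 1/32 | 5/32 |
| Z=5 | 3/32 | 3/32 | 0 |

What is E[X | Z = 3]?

P(Z = 3) = 3/16.
Σ X·P over the event = 7·(1/32) + 8·(5/32) = 47/32.
E[X | Z = 3] = (47/32) / (3/16) = 47/6.

47/6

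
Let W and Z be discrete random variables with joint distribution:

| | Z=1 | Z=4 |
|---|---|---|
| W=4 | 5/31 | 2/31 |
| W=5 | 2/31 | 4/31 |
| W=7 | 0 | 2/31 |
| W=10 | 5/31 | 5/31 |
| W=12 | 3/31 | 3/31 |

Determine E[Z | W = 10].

5/2

P(W = 10) = 10/31.
Σ Z·P over the event = 1·(5/31) + 4·(5/31) = 25/31.
E[Z | W = 10] = (25/31) / (10/31) = 5/2.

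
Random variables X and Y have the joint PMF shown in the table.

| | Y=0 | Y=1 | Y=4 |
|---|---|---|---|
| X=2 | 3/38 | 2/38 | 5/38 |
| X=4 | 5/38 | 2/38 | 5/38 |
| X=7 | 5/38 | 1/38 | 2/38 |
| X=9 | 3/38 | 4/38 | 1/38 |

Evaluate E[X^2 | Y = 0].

145/4

P(Y = 0) = 8/19.
Σ X^2·P over the event = 4·(3/38) + 16·(5/38) + 49·(5/38) + 81·(3/38) = 290/19.
E[X^2 | Y = 0] = (290/19) / (8/19) = 145/4.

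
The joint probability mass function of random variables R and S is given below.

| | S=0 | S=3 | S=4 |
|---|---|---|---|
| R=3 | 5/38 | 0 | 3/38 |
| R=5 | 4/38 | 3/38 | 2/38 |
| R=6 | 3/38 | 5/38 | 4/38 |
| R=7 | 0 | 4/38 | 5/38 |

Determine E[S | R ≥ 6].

3

P(R ≥ 6) = 21/38.
Σ S·P over the event = 0·(3/38) + 3·(5/38) + 4·(4/38) + 3·(4/38) + 4·(5/38) = 63/38.
E[S | R ≥ 6] = (63/38) / (21/38) = 3.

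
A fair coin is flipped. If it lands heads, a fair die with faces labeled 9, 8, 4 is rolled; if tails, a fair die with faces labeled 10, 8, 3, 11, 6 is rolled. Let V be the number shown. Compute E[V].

E[V | heads] = (9+8+4)/3 = 7.
E[V | tails] = (10+8+3+11+6)/5 = 38/5.
E[V] = (1/2)·(7) + (1/2)·(38/5) = 73/10.

73/10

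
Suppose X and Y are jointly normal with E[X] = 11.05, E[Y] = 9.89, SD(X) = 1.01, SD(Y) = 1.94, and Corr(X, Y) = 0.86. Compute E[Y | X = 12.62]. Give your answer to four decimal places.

12.4835

E[Y | X=x] = μ_Y + ρ(σ_Y/σ_X)(x − μ_X) for jointly normal variables.
E[Y | X=12.62] = 9.89 + (0.86)·(1.94/1.01)·(12.62 − (11.05)) = 9.89 + (1.6519)·(1.57) = 12.4835.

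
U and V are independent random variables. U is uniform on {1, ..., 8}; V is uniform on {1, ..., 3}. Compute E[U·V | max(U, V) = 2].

Outcomes with max(U, V) = 2: (1,2), (2,1), (2,2), each with probability 1/24.
E[U·V | max(U, V) = 2] = (2 + 2 + 4) / 3 = 8/3.

8/3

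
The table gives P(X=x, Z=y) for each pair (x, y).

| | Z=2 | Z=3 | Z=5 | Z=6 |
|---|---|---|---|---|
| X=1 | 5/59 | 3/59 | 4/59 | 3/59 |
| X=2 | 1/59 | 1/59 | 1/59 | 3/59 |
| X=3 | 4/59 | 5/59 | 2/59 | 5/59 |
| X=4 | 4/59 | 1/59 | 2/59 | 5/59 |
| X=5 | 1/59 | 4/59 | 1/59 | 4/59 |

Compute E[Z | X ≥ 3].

157/38

P(X ≥ 3) = 38/59.
Summing Z·P(X=x,Z=y) over the conditioning event gives 157/59.
E[Z | X ≥ 3] = (157/59) / (38/59) = 157/38.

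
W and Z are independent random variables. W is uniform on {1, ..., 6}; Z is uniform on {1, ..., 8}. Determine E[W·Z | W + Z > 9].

91/3

P(W + Z > 9) = 5/16.
Summing WZ·P(x,y) over outcomes with W + Z > 9 gives 455/48.
E[W·Z | W + Z > 9] = (455/48) / (5/16) = 91/3.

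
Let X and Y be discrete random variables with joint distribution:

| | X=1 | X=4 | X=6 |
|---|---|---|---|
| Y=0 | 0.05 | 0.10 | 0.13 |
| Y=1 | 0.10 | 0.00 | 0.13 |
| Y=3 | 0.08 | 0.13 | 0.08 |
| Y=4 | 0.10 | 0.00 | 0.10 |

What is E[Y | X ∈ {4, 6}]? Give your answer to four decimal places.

P(X ∈ {4, 6}) = 0.67.
Summing Y·P(X=x,Y=y) over the conditioning event gives 1.16.
E[Y | X ∈ {4, 6}] = (1.16) / (0.67) = 1.7313.

1.7313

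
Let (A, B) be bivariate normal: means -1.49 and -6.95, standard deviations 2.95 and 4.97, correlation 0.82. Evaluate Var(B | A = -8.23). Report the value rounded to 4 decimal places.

For a bivariate normal, Var(B | A=x) = σ_B²(1 − ρ²).
Var(B | A=-8.23) = (4.97)²·(1 − (0.82)²) = 24.7009·0.3276 = 8.0920.

8.0920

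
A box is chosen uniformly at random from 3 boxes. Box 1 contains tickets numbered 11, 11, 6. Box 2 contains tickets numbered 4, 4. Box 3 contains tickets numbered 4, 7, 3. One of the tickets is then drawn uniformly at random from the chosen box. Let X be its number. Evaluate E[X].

6

E[X | box 1] = (11+11+6)/3 = 28/3.
E[X | box 2] = (4+4)/2 = 4.
E[X | box 3] = (4+7+3)/3 = 14/3.
E[X] = (1/3)·(28/3) + (1/3)·(4) + (1/3)·(14/3) = 6.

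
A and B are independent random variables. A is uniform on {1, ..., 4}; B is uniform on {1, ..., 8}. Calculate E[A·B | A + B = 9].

15

Outcomes with A + B = 9: (1,8), (2,7), (3,6), (4,5), each with probability 1/32.
E[A·B | A + B = 9] = (8 + 14 + 18 + 20) / 4 = 15.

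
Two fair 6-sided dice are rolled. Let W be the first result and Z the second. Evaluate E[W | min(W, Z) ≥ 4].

5

Outcomes with min(W, Z) ≥ 4: (4,4), (4,5), (4,6), (5,4), (5,5), (5,6), (6,4), (6,5), (6,6), each with probability 1/36.
E[W | min(W, Z) ≥ 4] = (4 + 4 + 4 + 5 + 5 + 5 + 6 + 6 + 6) / 9 = 5.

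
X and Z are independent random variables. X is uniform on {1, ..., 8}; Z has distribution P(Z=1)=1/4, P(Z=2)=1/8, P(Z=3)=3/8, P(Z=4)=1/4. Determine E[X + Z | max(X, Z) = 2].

P(max(X, Z) = 2) = 1/16.
Summing (X+Z)·P(x,y) over outcomes with max(X, Z) = 2 gives 13/64.
E[X + Z | max(X, Z) = 2] = (13/64) / (1/16) = 13/4.

13/4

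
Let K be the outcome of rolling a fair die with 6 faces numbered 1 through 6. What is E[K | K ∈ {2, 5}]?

P(K ∈ {2, 5}) = 1/3.
Σ over the event: 2·1/6 + 5·1/6 = 7/6.
E[K | K ∈ {2, 5}] = (7/6) / (1/3) = 7/2.

7/2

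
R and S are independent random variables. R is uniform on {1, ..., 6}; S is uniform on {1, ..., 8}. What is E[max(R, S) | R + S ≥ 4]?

P(R + S ≥ 4) = 15/16.
Summing max(R,S)·P(x,y) over outcomes with R + S ≥ 4 gives 41/8.
E[max(R, S) | R + S ≥ 4] = (41/8) / (15/16) = 82/15.

82/15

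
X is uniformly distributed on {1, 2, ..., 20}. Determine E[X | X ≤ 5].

Given X ≤ 5, X is equally likely to be any of {1, 2, 3, 4, 5}.
E[X | X ≤ 5] = (1 + 2 + 3 + 4 + 5) / 5 = 3.

3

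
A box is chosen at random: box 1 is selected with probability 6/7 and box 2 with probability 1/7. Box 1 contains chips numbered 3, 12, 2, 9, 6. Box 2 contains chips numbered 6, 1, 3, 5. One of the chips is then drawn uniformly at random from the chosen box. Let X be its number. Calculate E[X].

E[X | box 1] = (3+12+2+9+6)/5 = 32/5.
E[X | box 2] = (6+1+3+5)/4 = 15/4.
By the law of total expectation,
E[X] = (6/7)·(32/5) + (1/7)·(15/4) = 843/140.

843/140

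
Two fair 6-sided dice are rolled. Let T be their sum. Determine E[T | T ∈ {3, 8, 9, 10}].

8

P(T ∈ {3, 8, 9, 10}) = 7/18.
Σ over the event: 3·1/18 + 8·5/36 + 9·1/9 + 10·1/12 = 28/9.
E[T | T ∈ {3, 8, 9, 10}] = (28/9) / (7/18) = 8.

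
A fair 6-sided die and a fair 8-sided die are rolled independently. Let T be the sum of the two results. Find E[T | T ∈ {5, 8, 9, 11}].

83/10

P(T ∈ {5, 8, 9, 11}) = 5/12.
Σ over the event: 5·1/12 + 8·1/8 + 9·1/8 + 11·1/12 = 83/24.
E[T | T ∈ {5, 8, 9, 11}] = (83/24) / (5/12) = 83/10.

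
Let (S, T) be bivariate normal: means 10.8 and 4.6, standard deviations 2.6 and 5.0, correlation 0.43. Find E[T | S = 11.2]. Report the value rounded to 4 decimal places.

For a bivariate normal, E[T | S=x] = μ_T + ρ·(σ_T/σ_S)·(x − μ_S).
E[T | S=11.2] = 4.6 + (0.43)·(5.0/2.6)·(11.2 − (10.8)) = 4.6 + (0.82692)·(0.4) = 4.9308.

4.9308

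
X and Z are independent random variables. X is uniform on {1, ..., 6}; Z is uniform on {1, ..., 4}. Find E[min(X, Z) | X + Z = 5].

3/2

Outcomes with X + Z = 5: (1,4), (2,3), (3,2), (4,1), each with probability 1/24.
E[min(X, Z) | X + Z = 5] = (1 + 2 + 2 + 1) / 4 = 3/2.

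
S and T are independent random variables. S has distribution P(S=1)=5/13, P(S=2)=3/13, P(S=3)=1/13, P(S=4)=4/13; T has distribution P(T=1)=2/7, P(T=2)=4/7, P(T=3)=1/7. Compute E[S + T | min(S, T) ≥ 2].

213/40

P(min(S, T) ≥ 2) = 40/91.
Summing (S+T)·P(x,y) over outcomes with min(S, T) ≥ 2 gives 213/91.
E[S + T | min(S, T) ≥ 2] = (213/91) / (40/91) = 213/40.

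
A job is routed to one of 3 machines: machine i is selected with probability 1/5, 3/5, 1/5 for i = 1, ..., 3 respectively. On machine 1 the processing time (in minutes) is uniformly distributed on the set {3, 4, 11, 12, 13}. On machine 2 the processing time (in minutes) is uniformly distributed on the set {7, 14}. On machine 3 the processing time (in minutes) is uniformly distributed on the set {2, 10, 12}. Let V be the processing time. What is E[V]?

481/50

E[V | machine 1] = (3+4+11+12+13)/5 = 43/5.
E[V | machine 2] = (7+14)/2 = 21/2.
E[V | machine 3] = (2+10+12)/3 = 8.
By the law of total expectation,
E[V] = (1/5)·(43/5) + (3/5)·(21/2) + (1/5)·(8) = 481/50.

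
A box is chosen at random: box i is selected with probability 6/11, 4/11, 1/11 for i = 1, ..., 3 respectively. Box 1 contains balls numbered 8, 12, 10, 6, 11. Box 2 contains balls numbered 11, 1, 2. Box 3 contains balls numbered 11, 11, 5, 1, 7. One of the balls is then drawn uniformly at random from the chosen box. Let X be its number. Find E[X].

E[X | box 1] = (8+12+10+6+11)/5 = 47/5.
E[X | box 2] = (11+1+2)/3 = 14/3.
E[X | box 3] = (11+11+5+1+7)/5 = 7.
E[X] = (6/11)·(47/5) + (4/11)·(14/3) + (1/11)·(7) = 1231/165.

1231/165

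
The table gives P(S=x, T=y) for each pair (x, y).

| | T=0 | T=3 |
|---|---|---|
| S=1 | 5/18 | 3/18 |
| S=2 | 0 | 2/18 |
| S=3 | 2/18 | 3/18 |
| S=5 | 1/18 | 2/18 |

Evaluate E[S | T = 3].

13/5

P(T = 3) = 5/9.
Summing S·P(S=x,T=y) over the conditioning event gives 13/9.
E[S | T = 3] = (13/9) / (5/9) = 13/5.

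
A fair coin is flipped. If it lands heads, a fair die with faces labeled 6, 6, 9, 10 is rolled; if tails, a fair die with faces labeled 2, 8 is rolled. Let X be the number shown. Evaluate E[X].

E[X | heads] = (6+6+9+10)/4 = 31/4.
E[X | tails] = (2+8)/2 = 5.
E[X] = (1/2)·(31/4) + (1/2)·(5) = 51/8.

51/8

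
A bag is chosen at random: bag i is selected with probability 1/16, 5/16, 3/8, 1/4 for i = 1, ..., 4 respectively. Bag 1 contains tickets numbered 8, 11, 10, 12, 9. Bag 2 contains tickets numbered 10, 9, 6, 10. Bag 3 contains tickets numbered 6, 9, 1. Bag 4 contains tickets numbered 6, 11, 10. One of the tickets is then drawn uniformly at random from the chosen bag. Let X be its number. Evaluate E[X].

487/64

E[X | bag 1] = (8+11+10+12+9)/5 = 10.
E[X | bag 2] = (10+9+6+10)/4 = 35/4.
E[X | bag 3] = (6+9+1)/3 = 16/3.
E[X | bag 4] = (6+11+10)/3 = 9.
E[X] = (1/16)·(10) + (5/16)·(35/4) + (3/8)·(16/3) + (1/4)·(9) = 487/64.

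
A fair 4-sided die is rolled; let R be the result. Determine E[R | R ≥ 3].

7/2

Given R ≥ 3, R is equally likely to be any of {3, 4}.
E[R | R ≥ 3] = (3 + 4) / 2 = 7/2.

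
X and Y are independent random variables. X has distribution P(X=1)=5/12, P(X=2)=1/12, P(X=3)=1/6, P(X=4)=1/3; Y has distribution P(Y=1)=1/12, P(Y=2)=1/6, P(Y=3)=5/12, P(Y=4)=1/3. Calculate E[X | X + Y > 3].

331/128

P(X + Y > 3) = 8/9.
Summing X·P(x,y) over outcomes with X + Y > 3 gives 331/144.
E[X | X + Y > 3] = (331/144) / (8/9) = 331/128.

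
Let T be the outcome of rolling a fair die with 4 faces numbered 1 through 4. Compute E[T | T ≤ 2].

3/2

Given T ≤ 2, T is equally likely to be any of {1, 2}.
E[T | T ≤ 2] = (1 + 2) / 2 = 3/2.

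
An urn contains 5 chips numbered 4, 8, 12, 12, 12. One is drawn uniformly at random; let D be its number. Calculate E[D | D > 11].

P(D > 11) = 3/5.
Σ over the event: 12·3/5 = 36/5.
E[D | D > 11] = (36/5) / (3/5) = 12.

12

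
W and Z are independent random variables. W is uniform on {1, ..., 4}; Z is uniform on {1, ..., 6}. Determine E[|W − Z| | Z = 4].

Outcomes with Z = 4: (1,4), (2,4), (3,4), (4,4), each with probability 1/24.
E[|W − Z| | Z = 4] = (3 + 2 + 1 + 0) / 4 = 3/2.

3/2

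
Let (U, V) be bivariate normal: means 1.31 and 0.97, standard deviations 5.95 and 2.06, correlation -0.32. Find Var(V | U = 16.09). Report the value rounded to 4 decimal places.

3.8091

The conditional variance in a bivariate normal is σ_V²(1 − ρ²), independent of x.
Var(V | U=16.09) = (2.06)²·(1 − (-0.32)²) = 4.2436·0.8976 = 3.8091.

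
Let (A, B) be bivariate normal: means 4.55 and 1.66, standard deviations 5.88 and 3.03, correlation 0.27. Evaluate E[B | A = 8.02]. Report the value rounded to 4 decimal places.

E[B | A=x] = μ_B + ρ(σ_B/σ_A)(x − μ_A) for jointly normal variables.
E[B | A=8.02] = 1.66 + (0.27)·(3.03/5.88)·(8.02 − (4.55)) = 1.66 + (0.13913)·(3.47) = 2.1428.

2.1428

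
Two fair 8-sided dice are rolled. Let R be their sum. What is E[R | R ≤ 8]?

6

P(R ≤ 8) = 7/16.
Σ over the event: 2·1/64 + 3·1/32 + 4·3/64 + 5·1/16 + 6·5/64 + 7·3/32 + 8·7/64 = 21/8.
E[R | R ≤ 8] = (21/8) / (7/16) = 6.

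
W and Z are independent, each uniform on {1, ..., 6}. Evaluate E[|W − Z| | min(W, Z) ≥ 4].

Outcomes with min(W, Z) ≥ 4: (4,4), (4,5), (4,6), (5,4), (5,5), (5,6), (6,4), (6,5), (6,6), each with probability 1/36.
E[|W − Z| | min(W, Z) ≥ 4] = (0 + 1 + 2 + 1 + 0 + 1 + 2 + 1 + 0) / 9 = 8/9.

8/9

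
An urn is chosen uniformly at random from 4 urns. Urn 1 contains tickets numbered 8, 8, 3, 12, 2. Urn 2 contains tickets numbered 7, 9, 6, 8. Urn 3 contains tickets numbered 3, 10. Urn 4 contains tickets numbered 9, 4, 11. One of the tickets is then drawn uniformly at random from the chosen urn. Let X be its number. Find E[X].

143/20

E[X | urn 1] = (8+8+3+12+2)/5 = 33/5.
E[X | urn 2] = (7+9+6+8)/4 = 15/2.
E[X | urn 3] = (3+10)/2 = 13/2.
E[X | urn 4] = (9+4+11)/3 = 8.
By the law of total expectation,
E[X] = (1/4)·(33/5) + (1/4)·(15/2) + (1/4)·(13/2) + (1/4)·(8) = 143/20.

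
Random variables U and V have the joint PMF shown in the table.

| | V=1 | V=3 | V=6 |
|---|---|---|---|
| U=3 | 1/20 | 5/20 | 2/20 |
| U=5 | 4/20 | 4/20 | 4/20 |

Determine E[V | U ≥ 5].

P(U ≥ 5) = 3/5.
Σ V·P over the event = 1·(4/20) + 3·(4/20) + 6·(4/20) = 2.
E[V | U ≥ 5] = (2) / (3/5) = 10/3.

10/3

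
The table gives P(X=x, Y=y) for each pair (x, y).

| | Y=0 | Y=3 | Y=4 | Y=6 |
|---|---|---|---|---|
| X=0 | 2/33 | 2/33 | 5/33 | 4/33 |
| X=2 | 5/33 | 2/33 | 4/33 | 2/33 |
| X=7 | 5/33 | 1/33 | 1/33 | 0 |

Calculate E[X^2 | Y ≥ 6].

4/3

P(Y ≥ 6) = 2/11.
Summing X^2·P(X=x,Y=y) over the conditioning event gives 8/33.
E[X^2 | Y ≥ 6] = (8/33) / (2/11) = 4/3.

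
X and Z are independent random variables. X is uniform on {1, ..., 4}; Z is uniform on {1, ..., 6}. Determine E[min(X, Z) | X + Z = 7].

9/4

Outcomes with X + Z = 7: (1,6), (2,5), (3,4), (4,3), each with probability 1/24.
E[min(X, Z) | X + Z = 7] = (1 + 2 + 3 + 3) / 4 = 9/4.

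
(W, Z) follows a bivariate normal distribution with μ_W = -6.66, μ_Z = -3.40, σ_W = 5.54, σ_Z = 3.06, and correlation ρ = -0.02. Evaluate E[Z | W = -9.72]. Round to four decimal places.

The regression of Z on W has slope ρ·σ_Z/σ_W and passes through (μ_W, μ_Z).
E[Z | W=-9.72] = -3.40 + (-0.02)·(3.06/5.54)·(-9.72 − (-6.66)) = -3.40 + (-0.011047)·(-3.06) = -3.3662.

-3.3662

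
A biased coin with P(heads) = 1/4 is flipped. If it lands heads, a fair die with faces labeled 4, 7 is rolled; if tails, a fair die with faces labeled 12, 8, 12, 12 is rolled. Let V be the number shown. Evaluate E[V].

77/8

E[V | heads] = (4+7)/2 = 11/2.
E[V | tails] = (12+8+12+12)/4 = 11.
E[V] = (1/4)·(11/2) + (3/4)·(11) = 77/8.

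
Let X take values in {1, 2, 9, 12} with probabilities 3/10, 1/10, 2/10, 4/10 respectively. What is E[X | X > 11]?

P(X > 11) = 2/5.
Σ over the event: 12·2/5 = 24/5.
E[X | X > 11] = (24/5) / (2/5) = 12.

12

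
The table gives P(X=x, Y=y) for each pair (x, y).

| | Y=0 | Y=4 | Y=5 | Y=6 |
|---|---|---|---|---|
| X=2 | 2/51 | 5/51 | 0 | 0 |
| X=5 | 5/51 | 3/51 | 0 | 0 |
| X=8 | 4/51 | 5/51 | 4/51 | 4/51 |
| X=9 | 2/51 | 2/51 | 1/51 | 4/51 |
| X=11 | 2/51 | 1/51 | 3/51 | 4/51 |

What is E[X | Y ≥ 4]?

P(Y ≥ 4) = 12/17.
Summing X·P(X=x,Y=y) over the conditioning event gives 280/51.
E[X | Y ≥ 4] = (280/51) / (12/17) = 70/9.

70/9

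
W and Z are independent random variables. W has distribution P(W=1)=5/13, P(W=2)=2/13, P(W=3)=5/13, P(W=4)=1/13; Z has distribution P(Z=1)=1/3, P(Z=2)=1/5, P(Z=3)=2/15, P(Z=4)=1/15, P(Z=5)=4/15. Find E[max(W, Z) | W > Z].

P(W > Z) = 4/13.
Summing max(W,Z)·P(x,y) over outcomes with W > Z gives 12/13.
E[max(W, Z) | W > Z] = (12/13) / (4/13) = 3.

3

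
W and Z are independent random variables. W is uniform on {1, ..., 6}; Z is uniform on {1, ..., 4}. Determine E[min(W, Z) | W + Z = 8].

P(W + Z = 8) = 1/8.
Summing min(W,Z)·P(x,y) over outcomes with W + Z = 8 gives 3/8.
E[min(W, Z) | W + Z = 8] = (3/8) / (1/8) = 3.

3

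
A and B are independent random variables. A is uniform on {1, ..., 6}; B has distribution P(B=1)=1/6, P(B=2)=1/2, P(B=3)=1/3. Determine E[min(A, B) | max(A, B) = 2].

10/7

P(max(A, B) = 2) = 7/36.
Summing min(A,B)·P(x,y) over outcomes with max(A, B) = 2 gives 5/18.
E[min(A, B) | max(A, B) = 2] = (5/18) / (7/36) = 10/7.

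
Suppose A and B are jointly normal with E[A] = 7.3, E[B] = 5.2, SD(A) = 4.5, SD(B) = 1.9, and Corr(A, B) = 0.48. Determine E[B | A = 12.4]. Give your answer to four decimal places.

E[B | A=x] = μ_B + ρ(σ_B/σ_A)(x − μ_A) for jointly normal variables.
E[B | A=12.4] = 5.2 + (0.48)·(1.9/4.5)·(12.4 − (7.3)) = 5.2 + (0.20267)·(5.1) = 6.2336.

6.2336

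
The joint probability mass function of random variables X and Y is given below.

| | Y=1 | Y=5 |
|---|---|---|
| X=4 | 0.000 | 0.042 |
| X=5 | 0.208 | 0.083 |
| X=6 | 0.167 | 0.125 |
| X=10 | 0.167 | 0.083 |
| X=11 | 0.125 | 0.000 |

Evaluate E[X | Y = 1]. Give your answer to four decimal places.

P(Y = 1) = 0.667.
Σ X·P over the event = 5·(0.208) + 6·(0.167) + 10·(0.167) + 11·(0.125) = 5.087.
E[X | Y = 1] = (5.087) / (0.667) = 7.6267.

7.6267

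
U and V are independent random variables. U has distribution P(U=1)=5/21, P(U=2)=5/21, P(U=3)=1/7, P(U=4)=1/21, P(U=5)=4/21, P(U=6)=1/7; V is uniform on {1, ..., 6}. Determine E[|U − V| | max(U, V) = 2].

P(max(U, V) = 2) = 5/42.
Summing |U−V|·P(x,y) over outcomes with max(U, V) = 2 gives 5/63.
E[|U − V| | max(U, V) = 2] = (5/63) / (5/42) = 2/3.

2/3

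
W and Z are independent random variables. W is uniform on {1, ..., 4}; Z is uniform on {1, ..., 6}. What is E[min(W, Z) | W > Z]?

P(W > Z) = 1/4.
Summing min(W,Z)·P(x,y) over outcomes with W > Z gives 5/12.
E[min(W, Z) | W > Z] = (5/12) / (1/4) = 5/3.

5/3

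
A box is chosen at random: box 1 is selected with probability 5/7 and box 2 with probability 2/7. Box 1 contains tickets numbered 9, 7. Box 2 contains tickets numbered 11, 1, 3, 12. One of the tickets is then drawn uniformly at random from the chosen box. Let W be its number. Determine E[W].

107/14

E[W | box 1] = (9+7)/2 = 8.
E[W | box 2] = (11+1+3+12)/4 = 27/4.
E[W] = (5/7)·(8) + (2/7)·(27/4) = 107/14.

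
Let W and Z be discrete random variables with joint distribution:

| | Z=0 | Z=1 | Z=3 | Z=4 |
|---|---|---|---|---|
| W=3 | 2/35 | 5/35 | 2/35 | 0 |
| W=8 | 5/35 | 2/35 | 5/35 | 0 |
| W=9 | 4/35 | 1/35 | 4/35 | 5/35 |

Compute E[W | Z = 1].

5

P(Z = 1) = 8/35.
Σ W·P over the event = 3·(5/35) + 8·(2/35) + 9·(1/35) = 8/7.
E[W | Z = 1] = (8/7) / (8/35) = 5.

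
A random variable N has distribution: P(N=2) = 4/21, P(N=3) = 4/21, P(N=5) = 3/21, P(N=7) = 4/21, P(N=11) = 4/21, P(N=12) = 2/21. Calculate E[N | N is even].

P(N is even) = 2/7.
Σ over the event: 2·4/21 + 12·2/21 = 32/21.
E[N | N is even] = (32/21) / (2/7) = 16/3.

16/3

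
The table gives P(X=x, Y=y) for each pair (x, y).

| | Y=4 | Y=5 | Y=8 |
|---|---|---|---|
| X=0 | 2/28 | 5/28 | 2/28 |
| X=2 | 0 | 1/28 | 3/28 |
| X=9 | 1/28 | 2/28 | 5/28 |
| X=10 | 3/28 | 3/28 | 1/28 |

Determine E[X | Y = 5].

50/11

P(Y = 5) = 11/28.
Σ X·P over the event = 0·(5/28) + 2·(1/28) + 9·(2/28) + 10·(3/28) = 25/14.
E[X | Y = 5] = (25/14) / (11/28) = 50/11.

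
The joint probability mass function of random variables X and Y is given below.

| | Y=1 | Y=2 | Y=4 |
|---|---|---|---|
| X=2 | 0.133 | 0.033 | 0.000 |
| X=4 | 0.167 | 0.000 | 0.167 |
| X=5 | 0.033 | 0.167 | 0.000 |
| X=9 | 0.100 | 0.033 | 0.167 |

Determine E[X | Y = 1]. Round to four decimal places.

4.6166

P(Y = 1) = 0.433.
Σ X·P over the event = 2·(0.133) + 4·(0.167) + 5·(0.033) + 9·(0.100) = 1.999.
E[X | Y = 1] = (1.999) / (0.433) = 4.6166.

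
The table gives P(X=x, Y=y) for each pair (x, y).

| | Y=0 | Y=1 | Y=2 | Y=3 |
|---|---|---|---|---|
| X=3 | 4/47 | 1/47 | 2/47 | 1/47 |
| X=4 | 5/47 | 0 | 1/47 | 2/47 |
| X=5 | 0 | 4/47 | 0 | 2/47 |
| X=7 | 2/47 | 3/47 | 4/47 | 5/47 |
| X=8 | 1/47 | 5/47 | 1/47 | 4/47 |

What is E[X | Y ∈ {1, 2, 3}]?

P(Y ∈ {1, 2, 3}) = 35/47.
Summing X·P(X=x,Y=y) over the conditioning event gives 218/47.
E[X | Y ∈ {1, 2, 3}] = (218/47) / (35/47) = 218/35.

218/35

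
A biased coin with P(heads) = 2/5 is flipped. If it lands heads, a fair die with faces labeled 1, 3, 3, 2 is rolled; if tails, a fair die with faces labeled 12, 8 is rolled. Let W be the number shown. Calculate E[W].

69/10

E[W | heads] = (1+3+3+2)/4 = 9/4.
E[W | tails] = (12+8)/2 = 10.
By the law of total expectation,
E[W] = (2/5)·(9/4) + (3/5)·(10) = 69/10.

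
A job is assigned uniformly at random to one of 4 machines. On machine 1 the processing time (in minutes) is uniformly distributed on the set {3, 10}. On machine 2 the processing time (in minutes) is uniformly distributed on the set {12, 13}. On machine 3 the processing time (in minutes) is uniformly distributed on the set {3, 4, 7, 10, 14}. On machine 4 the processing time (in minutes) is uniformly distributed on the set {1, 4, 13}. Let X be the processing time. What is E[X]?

163/20

E[X | machine 1] = (3+10)/2 = 13/2.
E[X | machine 2] = (12+13)/2 = 25/2.
E[X | machine 3] = (3+4+7+10+14)/5 = 38/5.
E[X | machine 4] = (1+4+13)/3 = 6.
By the law of total expectation,
E[X] = (1/4)·(13/2) + (1/4)·(25/2) + (1/4)·(38/5) + (1/4)·(6) = 163/20.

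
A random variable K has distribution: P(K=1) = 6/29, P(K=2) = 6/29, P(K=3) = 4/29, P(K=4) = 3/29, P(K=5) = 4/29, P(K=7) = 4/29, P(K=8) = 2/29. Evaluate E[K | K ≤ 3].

P(K ≤ 3) = 16/29.
Σ over the event: 1·6/29 + 2·6/29 + 3·4/29 = 30/29.
E[K | K ≤ 3] = (30/29) / (16/29) = 15/8.

15/8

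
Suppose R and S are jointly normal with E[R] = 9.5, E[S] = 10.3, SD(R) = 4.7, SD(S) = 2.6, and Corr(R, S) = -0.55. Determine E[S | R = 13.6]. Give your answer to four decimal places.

9.0526

E[S | R=x] = μ_S + ρ(σ_S/σ_R)(x − μ_R) for jointly normal variables.
E[S | R=13.6] = 10.3 + (-0.55)·(2.6/4.7)·(13.6 − (9.5)) = 10.3 + (-0.304255)·(4.1) = 9.0526.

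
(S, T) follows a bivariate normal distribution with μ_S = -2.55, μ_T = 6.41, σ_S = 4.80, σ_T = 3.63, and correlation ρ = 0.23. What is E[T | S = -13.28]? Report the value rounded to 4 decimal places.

4.5437

E[T | S=x] = μ_T + ρ(σ_T/σ_S)(x − μ_S) for jointly normal variables.
E[T | S=-13.28] = 6.41 + (0.23)·(3.63/4.80)·(-13.28 − (-2.55)) = 6.41 + (0.173937)·(-10.73) = 4.5437.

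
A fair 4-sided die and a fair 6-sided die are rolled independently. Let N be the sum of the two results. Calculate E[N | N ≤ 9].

P(N ≤ 9) = 23/24.
Σ over the event: 2·1/24 + 3·1/12 + 4·1/8 + 5·1/6 + 6·1/6 + 7·1/6 + 8·1/8 + 9·1/12 = 67/12.
E[N | N ≤ 9] = (67/12) / (23/24) = 134/23.

134/23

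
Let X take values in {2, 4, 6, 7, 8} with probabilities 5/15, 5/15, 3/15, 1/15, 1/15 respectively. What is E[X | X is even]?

4

P(X is even) = 14/15.
Σ over the event: 2·1/3 + 4·1/3 + 6·1/5 + 8·1/15 = 56/15.
E[X | X is even] = (56/15) / (14/15) = 4.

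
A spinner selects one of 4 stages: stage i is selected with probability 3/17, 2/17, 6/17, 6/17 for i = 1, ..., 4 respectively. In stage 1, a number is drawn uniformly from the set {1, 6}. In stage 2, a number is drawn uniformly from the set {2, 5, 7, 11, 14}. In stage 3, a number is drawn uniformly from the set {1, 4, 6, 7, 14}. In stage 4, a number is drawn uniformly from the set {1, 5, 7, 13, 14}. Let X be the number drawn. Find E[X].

E[X | stage 1] = (1+6)/2 = 7/2.
E[X | stage 2] = (2+5+7+11+14)/5 = 39/5.
E[X | stage 3] = (1+4+6+7+14)/5 = 32/5.
E[X | stage 4] = (1+5+7+13+14)/5 = 8.
By the law of total expectation,
E[X] = (3/17)·(7/2) + (2/17)·(39/5) + (6/17)·(32/5) + (6/17)·(8) = 225/34.

225/34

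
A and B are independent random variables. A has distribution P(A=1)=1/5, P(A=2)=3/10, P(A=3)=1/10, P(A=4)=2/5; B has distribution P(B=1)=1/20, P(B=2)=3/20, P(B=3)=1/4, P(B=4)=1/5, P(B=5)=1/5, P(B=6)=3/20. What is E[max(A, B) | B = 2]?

29/10

P(B = 2) = 3/20.
Summing max(A,B)·P(x,y) over outcomes with B = 2 gives 87/200.
E[max(A, B) | B = 2] = (87/200) / (3/20) = 29/10.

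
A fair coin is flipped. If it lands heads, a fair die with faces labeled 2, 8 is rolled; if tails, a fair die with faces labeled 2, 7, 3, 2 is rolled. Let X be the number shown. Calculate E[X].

E[X | heads] = (2+8)/2 = 5.
E[X | tails] = (2+7+3+2)/4 = 7/2.
E[X] = (1/2)·(5) + (1/2)·(7/2) = 17/4.

17/4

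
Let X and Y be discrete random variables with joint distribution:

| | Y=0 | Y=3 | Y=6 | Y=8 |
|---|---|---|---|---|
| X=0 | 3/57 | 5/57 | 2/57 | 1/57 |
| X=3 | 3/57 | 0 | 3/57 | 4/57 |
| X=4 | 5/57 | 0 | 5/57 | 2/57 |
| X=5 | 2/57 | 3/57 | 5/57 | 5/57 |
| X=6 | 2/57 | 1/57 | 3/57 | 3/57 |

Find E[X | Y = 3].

7/3

P(Y = 3) = 3/19.
Σ X·P over the event = 0·(5/57) + 5·(3/57) + 6·(1/57) = 7/19.
E[X | Y = 3] = (7/19) / (3/19) = 7/3.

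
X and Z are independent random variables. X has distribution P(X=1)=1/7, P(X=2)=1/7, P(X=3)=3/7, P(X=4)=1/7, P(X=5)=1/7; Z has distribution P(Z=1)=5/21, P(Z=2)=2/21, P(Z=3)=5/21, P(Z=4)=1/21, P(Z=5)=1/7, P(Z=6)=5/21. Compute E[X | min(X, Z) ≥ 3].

P(min(X, Z) ≥ 3) = 10/21.
Summing X·P(x,y) over outcomes with min(X, Z) ≥ 3 gives 12/7.
E[X | min(X, Z) ≥ 3] = (12/7) / (10/21) = 18/5.

18/5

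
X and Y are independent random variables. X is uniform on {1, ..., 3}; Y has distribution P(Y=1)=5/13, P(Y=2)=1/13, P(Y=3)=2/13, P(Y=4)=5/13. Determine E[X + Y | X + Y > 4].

117/20

P(X + Y > 4) = 20/39.
Summing (X+Y)·P(x,y) over outcomes with X + Y > 4 gives 3.
E[X + Y | X + Y > 4] = (3) / (20/39) = 117/20.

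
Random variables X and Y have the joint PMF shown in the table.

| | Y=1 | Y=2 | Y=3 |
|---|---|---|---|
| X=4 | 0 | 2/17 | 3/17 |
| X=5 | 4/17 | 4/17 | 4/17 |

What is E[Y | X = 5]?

P(X = 5) = 12/17.
Σ Y·P over the event = 1·(4/17) + 2·(4/17) + 3·(4/17) = 24/17.
E[Y | X = 5] = (24/17) / (12/17) = 2.

2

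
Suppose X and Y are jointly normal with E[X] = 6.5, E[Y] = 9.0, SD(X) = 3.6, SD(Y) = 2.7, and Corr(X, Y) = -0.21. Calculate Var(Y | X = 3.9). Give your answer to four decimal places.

For a bivariate normal, Var(Y | X=x) = σ_Y²(1 − ρ²).
Var(Y | X=3.9) = (2.7)²·(1 − (-0.21)²) = 7.29·0.9559 = 6.9685.

6.9685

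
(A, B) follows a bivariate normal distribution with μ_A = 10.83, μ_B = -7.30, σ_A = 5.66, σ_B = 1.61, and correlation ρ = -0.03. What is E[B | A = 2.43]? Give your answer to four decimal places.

-7.2283

For a bivariate normal, E[B | A=x] = μ_B + ρ·(σ_B/σ_A)·(x − μ_A).
E[B | A=2.43] = -7.30 + (-0.03)·(1.61/5.66)·(2.43 − (10.83)) = -7.30 + (-0.0085336)·(-8.4) = -7.2283.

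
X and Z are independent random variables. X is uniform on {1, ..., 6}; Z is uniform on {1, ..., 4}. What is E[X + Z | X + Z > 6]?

8

Outcomes with X + Z > 6: (3,4), (4,3), (4,4), (5,2), (5,3), (5,4), (6,1), (6,2), (6,3), (6,4), each with probability 1/24.
E[X + Z | X + Z > 6] = (7 + 7 + 8 + 7 + 8 + 9 + 7 + 8 + 9 + 10) / 10 = 8.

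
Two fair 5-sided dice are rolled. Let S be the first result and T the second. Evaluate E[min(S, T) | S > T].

Outcomes with S > T: (2,1), (3,1), (3,2), (4,1), (4,2), (4,3), (5,1), (5,2), (5,3), (5,4), each with probability 1/25.
E[min(S, T) | S > T] = (1 + 1 + 2 + 1 + 2 + 3 + 1 + 2 + 3 + 4) / 10 = 2.

2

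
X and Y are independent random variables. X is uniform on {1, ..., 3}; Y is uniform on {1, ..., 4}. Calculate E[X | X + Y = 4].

2

Outcomes with X + Y = 4: (1,3), (2,2), (3,1), each with probability 1/12.
E[X | X + Y = 4] = (1 + 2 + 3) / 3 = 2.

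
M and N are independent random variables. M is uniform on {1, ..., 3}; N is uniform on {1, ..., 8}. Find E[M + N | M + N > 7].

P(M + N > 7) = 3/8.
Summing (M+N)·P(x,y) over outcomes with M + N > 7 gives 41/12.
E[M + N | M + N > 7] = (41/12) / (3/8) = 82/9.

82/9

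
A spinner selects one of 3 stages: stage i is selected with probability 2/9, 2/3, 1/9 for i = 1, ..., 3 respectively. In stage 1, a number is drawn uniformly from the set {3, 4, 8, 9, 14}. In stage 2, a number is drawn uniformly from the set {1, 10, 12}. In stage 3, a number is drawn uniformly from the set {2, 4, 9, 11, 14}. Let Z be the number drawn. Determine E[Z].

E[Z | stage 1] = (3+4+8+9+14)/5 = 38/5.
E[Z | stage 2] = (1+10+12)/3 = 23/3.
E[Z | stage 3] = (2+4+9+11+14)/5 = 8.
E[Z] = (2/9)·(38/5) + (2/3)·(23/3) + (1/9)·(8) = 346/45.

346/45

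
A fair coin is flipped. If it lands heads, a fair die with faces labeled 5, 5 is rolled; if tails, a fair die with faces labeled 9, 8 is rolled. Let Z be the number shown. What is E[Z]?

E[Z | heads] = (5+5)/2 = 5.
E[Z | tails] = (9+8)/2 = 17/2.
By the law of total expectation,
E[Z] = (1/2)·(5) + (1/2)·(17/2) = 27/4.

27/4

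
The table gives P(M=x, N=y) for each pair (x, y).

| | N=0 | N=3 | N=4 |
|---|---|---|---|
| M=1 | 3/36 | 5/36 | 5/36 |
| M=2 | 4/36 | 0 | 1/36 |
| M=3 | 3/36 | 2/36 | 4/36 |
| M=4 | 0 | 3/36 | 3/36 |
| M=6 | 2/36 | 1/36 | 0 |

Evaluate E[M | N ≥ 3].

P(N ≥ 3) = 2/3.
Σ M·P over the event = 1·(5/36) + 1·(5/36) + 2·(1/36) + 3·(2/36) + 3·(4/36) + 4·(3/36) + 4·(3/36) + 6·(1/36) = 5/3.
E[M | N ≥ 3] = (5/3) / (2/3) = 5/2.

5/2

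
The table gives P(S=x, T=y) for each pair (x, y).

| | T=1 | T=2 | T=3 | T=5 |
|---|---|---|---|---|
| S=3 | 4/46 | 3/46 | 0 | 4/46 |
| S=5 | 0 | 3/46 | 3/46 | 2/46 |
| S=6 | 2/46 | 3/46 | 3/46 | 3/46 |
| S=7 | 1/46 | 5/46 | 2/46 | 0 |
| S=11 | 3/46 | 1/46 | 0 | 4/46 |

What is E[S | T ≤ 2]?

152/25

P(T ≤ 2) = 25/46.
Summing S·P(S=x,T=y) over the conditioning event gives 76/23.
E[S | T ≤ 2] = (76/23) / (25/46) = 152/25.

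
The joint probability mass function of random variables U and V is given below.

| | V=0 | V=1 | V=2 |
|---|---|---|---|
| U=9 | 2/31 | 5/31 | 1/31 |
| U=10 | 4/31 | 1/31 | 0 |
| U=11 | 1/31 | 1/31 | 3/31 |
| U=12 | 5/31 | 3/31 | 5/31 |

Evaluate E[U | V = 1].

51/5

P(V = 1) = 10/31.
Summing U·P(U=x,V=y) over the conditioning event gives 102/31.
E[U | V = 1] = (102/31) / (10/31) = 51/5.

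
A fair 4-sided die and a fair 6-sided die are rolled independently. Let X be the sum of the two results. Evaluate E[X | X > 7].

P(X > 7) = 1/4.
Σ over the event: 8·1/8 + 9·1/12 + 10·1/24 = 13/6.
E[X | X > 7] = (13/6) / (1/4) = 26/3.

26/3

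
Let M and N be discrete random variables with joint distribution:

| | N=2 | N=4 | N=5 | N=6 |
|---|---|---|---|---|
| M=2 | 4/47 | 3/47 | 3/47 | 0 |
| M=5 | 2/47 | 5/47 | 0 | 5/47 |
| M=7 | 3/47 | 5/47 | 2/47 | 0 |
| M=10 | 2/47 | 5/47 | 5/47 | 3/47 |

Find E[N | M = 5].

P(M = 5) = 12/47.
Σ N·P over the event = 2·(2/47) + 4·(5/47) + 6·(5/47) = 54/47.
E[N | M = 5] = (54/47) / (12/47) = 9/2.

9/2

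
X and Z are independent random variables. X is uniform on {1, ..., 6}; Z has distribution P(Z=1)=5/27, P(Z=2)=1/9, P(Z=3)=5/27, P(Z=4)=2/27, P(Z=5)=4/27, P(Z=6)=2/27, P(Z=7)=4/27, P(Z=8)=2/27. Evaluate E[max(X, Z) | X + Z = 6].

P(X + Z = 6) = 19/162.
Summing max(X,Z)·P(x,y) over outcomes with X + Z = 6 gives 40/81.
E[max(X, Z) | X + Z = 6] = (40/81) / (19/162) = 80/19.

80/19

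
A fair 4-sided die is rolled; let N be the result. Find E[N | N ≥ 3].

7/2

Given N ≥ 3, N is equally likely to be any of {3, 4}.
E[N | N ≥ 3] = (3 + 4) / 2 = 7/2.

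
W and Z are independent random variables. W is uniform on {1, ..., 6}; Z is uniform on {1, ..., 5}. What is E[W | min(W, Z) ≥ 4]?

Outcomes with min(W, Z) ≥ 4: (4,4), (4,5), (5,4), (5,5), (6,4), (6,5), each with probability 1/30.
E[W | min(W, Z) ≥ 4] = (4 + 4 + 5 + 5 + 6 + 6) / 6 = 5.

5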